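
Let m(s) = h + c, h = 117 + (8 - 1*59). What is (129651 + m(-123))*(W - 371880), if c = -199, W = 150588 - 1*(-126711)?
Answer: -12249941958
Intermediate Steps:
W = 277299 (W = 150588 + 126711 = 277299)
h = 66 (h = 117 + (8 - 59) = 117 - 51 = 66)
m(s) = -133 (m(s) = 66 - 199 = -133)
(129651 + m(-123))*(W - 371880) = (129651 - 133)*(277299 - 371880) = 129518*(-94581) = -12249941958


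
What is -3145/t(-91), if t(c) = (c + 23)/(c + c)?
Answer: -16835/2 ≈ -8417.5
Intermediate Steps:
t(c) = (23 + c)/(2*c) (t(c) = (23 + c)/((2*c)) = (23 + c)*(1/(2*c)) = (23 + c)/(2*c))
-3145/t(-91) = -3145*(-182/(23 - 91)) = -3145/((½)*(-1/91)*(-68)) = -3145/34/91 = -3145*91/34 = -16835/2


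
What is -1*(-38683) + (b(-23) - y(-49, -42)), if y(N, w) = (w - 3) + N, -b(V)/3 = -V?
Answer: 38708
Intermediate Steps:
b(V) = 3*V (b(V) = -(-3)*V = 3*V)
y(N, w) = -3 + N + w (y(N, w) = (-3 + w) + N = -3 + N + w)
-1*(-38683) + (b(-23) - y(-49, -42)) = -1*(-38683) + (3*(-23) - (-3 - 49 - 42)) = 38683 + (-69 - 1*(-94)) = 38683 + (-69 + 94) = 38683 + 25 = 38708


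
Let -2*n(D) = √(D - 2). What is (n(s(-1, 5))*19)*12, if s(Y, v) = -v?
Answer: -114*I*√7 ≈ -301.62*I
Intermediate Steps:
n(D) = -√(-2 + D)/2 (n(D) = -√(D - 2)/2 = -√(-2 + D)/2)
(n(s(-1, 5))*19)*12 = (-√(-2 - 1*5)/2*19)*12 = (-√(-2 - 5)/2*19)*12 = (-I*√7/2*19)*12 = -19*I*√7/2*12 = -114*I*√7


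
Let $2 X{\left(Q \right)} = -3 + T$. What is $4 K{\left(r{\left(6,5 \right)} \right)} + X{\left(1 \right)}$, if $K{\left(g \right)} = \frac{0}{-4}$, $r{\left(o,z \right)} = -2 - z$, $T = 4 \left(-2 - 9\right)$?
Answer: $- \frac{47}{2} \approx -23.5$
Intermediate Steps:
$T = -44$ ($T = 4 \left(-2 - 9\right) = 4 \left(-11\right) = -44$)
$X{\left(Q \right)} = - \frac{47}{2}$ ($X{\left(Q \right)} = \frac{-3 - 44}{2} = \frac{1}{2} \left(-47\right) = - \frac{47}{2}$)
$K{\left(g \right)} = 0$ ($K{\left(g \right)} = 0 \left(- \frac{1}{4}\right) = 0$)
$4 K{\left(r{\left(6,5 \right)} \right)} + X{\left(1 \right)} = 4 \cdot 0 - \frac{47}{2} = 0 - \frac{47}{2} = - \frac{47}{2}$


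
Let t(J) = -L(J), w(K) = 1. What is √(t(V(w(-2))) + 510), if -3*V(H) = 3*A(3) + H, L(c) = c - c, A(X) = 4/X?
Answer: √510 ≈ 22.583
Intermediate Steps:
L(c) = 0
V(H) = -4/3 - H/3 (V(H) = -(3*(4/3) + H)/3 = -(4 + H)/3 = -4/3 - H/3)
t(J) = 0 (t(J) = -1*0 = 0)
√(t(V(w(-2))) + 510) = √(0 + 510) = √510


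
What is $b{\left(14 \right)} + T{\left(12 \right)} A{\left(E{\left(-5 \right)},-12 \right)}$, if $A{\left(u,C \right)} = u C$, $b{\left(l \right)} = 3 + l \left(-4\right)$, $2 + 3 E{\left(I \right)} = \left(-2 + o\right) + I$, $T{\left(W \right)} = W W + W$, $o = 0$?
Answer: $5563$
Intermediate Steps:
$T{\left(W \right)} = W + W^{2}$ ($T{\left(W \right)} = W^{2} + W = W + W^{2}$)
$E{\left(I \right)} = - \frac{4}{3} + \frac{I}{3}$ ($E{\left(I \right)} = - \frac{2}{3} + \frac{\left(-2 + 0\right) + I}{3} = - \frac{2}{3} + \frac{-2 + I}{3} = - \frac{2}{3} + \left(- \frac{2}{3} + \frac{I}{3}\right) = - \frac{4}{3} + \frac{I}{3}$)
$b{\left(l \right)} = 3 - 4 l$
$A{\left(u,C \right)} = C u$
$b{\left(14 \right)} + T{\left(12 \right)} A{\left(E{\left(-5 \right)},-12 \right)} = \left(3 - 56\right) + 12 \left(1 + 12\right) \left(- 12 \left(- \frac{4}{3} + \frac{1}{3} \left(-5\right)\right)\right) = \left(3 - 56\right) + 12 \cdot 13 \left(- 12 \left(- \frac{4}{3} - \frac{5}{3}\right)\right) = -53 + 156 \left(\left(-12\right) \left(-3\right)\right) = -53 + 156 \cdot 36 = -53 + 5616 = 5563$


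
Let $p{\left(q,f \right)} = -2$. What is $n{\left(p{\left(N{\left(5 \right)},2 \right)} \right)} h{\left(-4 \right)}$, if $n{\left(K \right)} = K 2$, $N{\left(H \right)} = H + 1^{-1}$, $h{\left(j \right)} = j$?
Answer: $16$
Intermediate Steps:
$N{\left(H \right)} = 1 + H$ ($N{\left(H \right)} = H + 1 = 1 + H$)
$n{\left(K \right)} = 2 K$
$n{\left(p{\left(N{\left(5 \right)},2 \right)} \right)} h{\left(-4 \right)} = 2 \left(-2\right) \left(-4\right) = \left(-4\right) \left(-4\right) = 16$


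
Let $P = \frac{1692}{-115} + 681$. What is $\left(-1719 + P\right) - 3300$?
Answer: $- \frac{500562}{115} \approx -4352.7$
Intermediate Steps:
$P = \frac{76623}{115}$ ($P = 1692 \left(- \frac{1}{115}\right) + 681 = - \frac{1692}{115} + 681 = \frac{76623}{115} \approx 666.29$)
$\left(-1719 + P\right) - 3300 = \left(-1719 + \frac{76623}{115}\right) - 3300 = - \frac{121062}{115} - 3300 = - \frac{500562}{115}$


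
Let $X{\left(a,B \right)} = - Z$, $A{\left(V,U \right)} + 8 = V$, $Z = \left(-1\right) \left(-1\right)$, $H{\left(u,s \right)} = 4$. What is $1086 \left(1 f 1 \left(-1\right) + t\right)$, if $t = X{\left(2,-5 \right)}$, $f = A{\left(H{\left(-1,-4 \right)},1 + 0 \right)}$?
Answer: $3258$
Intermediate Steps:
$Z = 1$
$A{\left(V,U \right)} = -8 + V$
$f = -4$ ($f = -8 + 4 = -4$)
$X{\left(a,B \right)} = -1$ ($X{\left(a,B \right)} = \left(-1\right) 1 = -1$)
$t = -1$
$1086 \left(1 f 1 \left(-1\right) + t\right) = 1086 \left(1 \left(-4\right) 1 \left(-1\right) - 1\right) = 1086 \left(1 \left(\left(-4\right) \left(-1\right)\right) - 1\right) = 1086 \left(1 \cdot 4 - 1\right) = 1086 \left(4 - 1\right) = 1086 \cdot 3 = 3258$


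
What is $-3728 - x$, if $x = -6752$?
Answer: $3024$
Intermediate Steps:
$-3728 - x = -3728 - -6752 = -3728 + 6752 = 3024$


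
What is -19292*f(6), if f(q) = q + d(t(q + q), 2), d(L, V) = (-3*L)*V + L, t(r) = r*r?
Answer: 13774488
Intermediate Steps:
t(r) = r²
d(L, V) = L - 3*L*V (d(L, V) = -3*L*V + L = L - 3*L*V)
f(q) = q - 20*q² (f(q) = q + (q + q)²*(1 - 3*2) = q + (2*q)²*(1 - 6) = q + (4*q²)*(-5) = q - 20*q²)
-19292*f(6) = -115752*(1 - 20*6) = -115752*(1 - 120) = -115752*(-119) = -19292*(-714) = 13774488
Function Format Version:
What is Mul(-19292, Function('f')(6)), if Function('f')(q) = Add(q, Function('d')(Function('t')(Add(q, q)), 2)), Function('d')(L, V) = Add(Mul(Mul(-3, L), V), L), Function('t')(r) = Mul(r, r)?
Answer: 13774488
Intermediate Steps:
Function('t')(r) = Pow(r, 2)
Function('d')(L, V) = Add(L, Mul(-3, L, V)) (Function('d')(L, V) = Add(Mul(-3, L, V), L) = Add(L, Mul(-3, L, V)))
Function('f')(q) = Add(q, Mul(-20, Pow(q, 2))) (Function('f')(q) = Add(q, Mul(Pow(Add(q, q), 2), Add(1, Mul(-3, 2)))) = Add(q, Mul(Pow(Mul(2, q), 2), Add(1, -6))) = Add(q, Mul(Mul(4, Pow(q, 2)), -5)) = Add(q, Mul(-20, Pow(q, 2))))
Mul(-19292, Function('f')(6)) = Mul(-19292, Mul(6, Add(1, Mul(-20, 6)))) = Mul(-19292, Mul(6, Add(1, -120))) = Mul(-19292, Mul(6, -119)) = Mul(-19292, -714) = 13774488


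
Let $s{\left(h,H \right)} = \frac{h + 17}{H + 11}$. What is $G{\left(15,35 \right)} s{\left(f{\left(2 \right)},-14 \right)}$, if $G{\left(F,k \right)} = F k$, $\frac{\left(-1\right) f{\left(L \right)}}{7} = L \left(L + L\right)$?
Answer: $6825$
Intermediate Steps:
$f{\left(L \right)} = - 14 L^{2}$ ($f{\left(L \right)} = - 7 L \left(L + L\right) = - 7 L 2 L = - 7 \cdot 2 L^{2} = - 14 L^{2}$)
$s{\left(h,H \right)} = \frac{17 + h}{11 + H}$
$G{\left(15,35 \right)} s{\left(f{\left(2 \right)},-14 \right)} = 15 \cdot 35 \frac{17 - 14 \cdot 2^{2}}{11 - 14} = 525 \frac{17 - 56}{-3} = 525 \left(- \frac{17 - 56}{3}\right) = 525 \left(\left(- \frac{1}{3}\right) \left(-39\right)\right) = 525 \cdot 13 = 6825$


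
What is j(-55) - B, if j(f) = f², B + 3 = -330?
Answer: 3358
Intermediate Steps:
B = -333 (B = -3 - 330 = -333)
j(-55) - B = (-55)² - 1*(-333) = 3025 + 333 = 3358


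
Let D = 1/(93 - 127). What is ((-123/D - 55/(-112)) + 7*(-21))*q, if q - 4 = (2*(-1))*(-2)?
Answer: 451975/14 ≈ 32284.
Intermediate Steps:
D = -1/34 (D = 1/(-34) = -1/34 ≈ -0.029412)
q = 8 (q = 4 + (2*(-1))*(-2) = 4 - 2*(-2) = 4 + 4 = 8)
((-123/D - 55/(-112)) + 7*(-21))*q = ((-123/(-1/34) - 55/(-112)) + 7*(-21))*8 = ((-123*(-34) - 55*(-1/112)) - 147)*8 = ((4182 + 55/112) - 147)*8 = (468439/112 - 147)*8 = (451975/112)*8 = 451975/14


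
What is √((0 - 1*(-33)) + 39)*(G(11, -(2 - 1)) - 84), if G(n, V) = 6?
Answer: -468*√2 ≈ -661.85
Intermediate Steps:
√((0 - 1*(-33)) + 39)*(G(11, -(2 - 1)) - 84) = √((0 - 1*(-33)) + 39)*(6 - 84) = √((0 + 33) + 39)*(-78) = √(33 + 39)*(-78) = √72*(-78) = (6*√2)*(-78) = -468*√2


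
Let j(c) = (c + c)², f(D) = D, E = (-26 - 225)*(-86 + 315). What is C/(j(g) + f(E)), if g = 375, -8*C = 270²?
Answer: -18225/1010042 ≈ -0.018044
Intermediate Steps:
E = -57479 (E = -251*229 = -57479)
C = -18225/2 (C = -⅛*270² = -⅛*72900 = -18225/2 ≈ -9112.5)
j(c) = 4*c² (j(c) = (2*c)² = 4*c²)
C/(j(g) + f(E)) = -18225/(2*(4*375² - 57479)) = -18225/(2*(4*140625 - 57479)) = -18225/(2*(562500 - 57479)) = -18225/2/505021 = -18225/2*1/505021 = -18225/1010042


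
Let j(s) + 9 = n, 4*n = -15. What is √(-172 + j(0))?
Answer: I*√739/2 ≈ 13.592*I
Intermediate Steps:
n = -15/4 (n = (¼)*(-15) = -15/4 ≈ -3.7500)
j(s) = -51/4 (j(s) = -9 - 15/4 = -51/4)
√(-172 + j(0)) = √(-172 - 51/4) = √(-739/4) = I*√739/2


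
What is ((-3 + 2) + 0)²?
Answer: 1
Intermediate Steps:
((-3 + 2) + 0)² = (-1 + 0)² = (-1)² = 1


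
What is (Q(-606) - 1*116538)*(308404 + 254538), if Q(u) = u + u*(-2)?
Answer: -65262991944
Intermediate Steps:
Q(u) = -u (Q(u) = u - 2*u = -u)
(Q(-606) - 1*116538)*(308404 + 254538) = (-1*(-606) - 1*116538)*(308404 + 254538) = (606 - 116538)*562942 = -115932*562942 = -65262991944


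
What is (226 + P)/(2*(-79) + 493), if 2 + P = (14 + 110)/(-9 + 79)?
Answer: 7902/11725 ≈ 0.67394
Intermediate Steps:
P = -8/35 (P = -2 + (14 + 110)/(-9 + 79) = -2 + 124/70 = -2 + 124*(1/70) = -2 + 62/35 = -8/35 ≈ -0.22857)
(226 + P)/(2*(-79) + 493) = (226 - 8/35)/(2*(-79) + 493) = 7902/(35*(-158 + 493)) = (7902/35)/335 = (7902/35)*(1/335) = 7902/11725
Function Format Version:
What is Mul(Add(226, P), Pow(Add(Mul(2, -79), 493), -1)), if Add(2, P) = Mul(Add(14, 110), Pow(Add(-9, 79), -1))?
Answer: Rational(7902, 11725) ≈ 0.67394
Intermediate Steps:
P = Rational(-8, 35) (P = Add(-2, Mul(Add(14, 110), Pow(Add(-9, 79), -1))) = Add(-2, Mul(124, Pow(70, -1))) = Add(-2, Mul(124, Rational(1, 70))) = Add(-2, Rational(62, 35)) = Rational(-8, 35) ≈ -0.22857)
Mul(Add(226, P), Pow(Add(Mul(2, -79), 493), -1)) = Mul(Add(226, Rational(-8, 35)), Pow(Add(Mul(2, -79), 493), -1)) = Mul(Rational(7902, 35), Pow(Add(-158, 493), -1)) = Mul(Rational(7902, 35), Pow(335, -1)) = Mul(Rational(7902, 35), Rational(1, 335)) = Rational(7902, 11725)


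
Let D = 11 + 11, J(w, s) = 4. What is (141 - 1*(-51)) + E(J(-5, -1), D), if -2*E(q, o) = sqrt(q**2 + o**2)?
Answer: 192 - 5*sqrt(5) ≈ 180.82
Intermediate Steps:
D = 22
E(q, o) = -sqrt(o**2 + q**2)/2 (E(q, o) = -sqrt(q**2 + o**2)/2 = -sqrt(o**2 + q**2)/2)
(141 - 1*(-51)) + E(J(-5, -1), D) = (141 - 1*(-51)) - sqrt(22**2 + 4**2)/2 = (141 + 51) - sqrt(484 + 16)/2 = 192 - 5*sqrt(5)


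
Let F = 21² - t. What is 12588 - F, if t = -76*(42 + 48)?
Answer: 5307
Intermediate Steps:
t = -6840 (t = -76*90 = -6840)
F = 7281 (F = 21² - 1*(-6840) = 441 + 6840 = 7281)
12588 - F = 12588 - 1*7281 = 12588 - 7281 = 5307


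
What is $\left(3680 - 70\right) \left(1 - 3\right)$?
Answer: $-7220$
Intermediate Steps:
$\left(3680 - 70\right) \left(1 - 3\right) = \left(3680 - 70\right) \left(-2\right) = 3610 \left(-2\right) = -7220$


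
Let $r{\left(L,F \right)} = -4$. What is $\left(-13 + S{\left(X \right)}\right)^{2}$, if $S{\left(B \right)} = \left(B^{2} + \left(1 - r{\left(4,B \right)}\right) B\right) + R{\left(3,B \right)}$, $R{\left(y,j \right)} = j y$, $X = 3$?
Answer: $400$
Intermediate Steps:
$S{\left(B \right)} = B^{2} + 8 B$ ($S{\left(B \right)} = \left(B^{2} + \left(1 - -4\right) B\right) + B 3 = \left(B^{2} + \left(1 + 4\right) B\right) + 3 B = \left(B^{2} + 5 B\right) + 3 B = B^{2} + 8 B$)
$\left(-13 + S{\left(X \right)}\right)^{2} = \left(-13 + 3 \left(8 + 3\right)\right)^{2} = \left(-13 + 3 \cdot 11\right)^{2} = \left(-13 + 33\right)^{2} = 20^{2} = 400$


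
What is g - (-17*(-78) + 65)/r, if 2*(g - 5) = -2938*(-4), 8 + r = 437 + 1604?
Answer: 111726/19 ≈ 5880.3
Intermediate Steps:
r = 2033 (r = -8 + (437 + 1604) = -8 + 2041 = 2033)
g = 5881 (g = 5 + (-2938*(-4))/2 = 5 + (½)*11752 = 5 + 5876 = 5881)
g - (-17*(-78) + 65)/r = 5881 - (-17*(-78) + 65)/2033 = 5881 - (1326 + 65)/2033 = 5881 - 1391/2033 = 5881 - 1*13/19 = 5881 - 13/19 = 111726/19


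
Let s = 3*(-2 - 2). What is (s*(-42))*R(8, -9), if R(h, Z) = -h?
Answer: -4032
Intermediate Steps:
s = -12 (s = 3*(-4) = -12)
(s*(-42))*R(8, -9) = (-12*(-42))*(-1*8) = 504*(-8) = -4032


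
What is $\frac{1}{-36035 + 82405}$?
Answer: $\frac{1}{46370} \approx 2.1566 \cdot 10^{-5}$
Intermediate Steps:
$\frac{1}{-36035 + 82405} = \frac{1}{46370}$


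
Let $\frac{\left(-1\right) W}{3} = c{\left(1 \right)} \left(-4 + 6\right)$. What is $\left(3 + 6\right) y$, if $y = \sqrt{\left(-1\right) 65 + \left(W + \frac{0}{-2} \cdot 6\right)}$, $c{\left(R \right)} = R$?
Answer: $9 i \sqrt{71} \approx 75.835 i$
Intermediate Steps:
$W = -6$ ($W = - 3 \cdot 1 \left(-4 + 6\right) = - 3 \cdot 1 \cdot 2 = \left(-3\right) 2 = -6$)
$y = i \sqrt{71}$ ($y = \sqrt{\left(-1\right) 65 - \left(6 - \frac{0}{-2} \cdot 6\right)} = \sqrt{-65 - \left(6 - 0 \left(- \frac{1}{2}\right) 6\right)} = \sqrt{-65 + \left(-6 + 0 \cdot 6\right)} = \sqrt{-65 + \left(-6 + 0\right)} = \sqrt{-65 - 6} = \sqrt{-71} = i \sqrt{71} \approx 8.4261 i$)
$\left(3 + 6\right) y = \left(3 + 6\right) i \sqrt{71} = 9 i \sqrt{71}$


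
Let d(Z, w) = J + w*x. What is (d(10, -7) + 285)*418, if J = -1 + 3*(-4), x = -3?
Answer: 122474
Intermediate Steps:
J = -13 (J = -1 - 12 = -13)
d(Z, w) = -13 - 3*w (d(Z, w) = -13 + w*(-3) = -13 - 3*w)
(d(10, -7) + 285)*418 = ((-13 - 3*(-7)) + 285)*418 = ((-13 + 21) + 285)*418 = (8 + 285)*418 = 293*418 = 122474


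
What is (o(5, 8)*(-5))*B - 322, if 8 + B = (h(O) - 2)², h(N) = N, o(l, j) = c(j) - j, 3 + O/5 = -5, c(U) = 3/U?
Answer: 133251/2 ≈ 66626.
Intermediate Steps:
O = -40 (O = -15 + 5*(-5) = -15 - 25 = -40)
o(l, j) = -j + 3/j (o(l, j) = 3/j - j = -j + 3/j)
B = 1756 (B = -8 + (-40 - 2)² = -8 + (-42)² = -8 + 1764 = 1756)
(o(5, 8)*(-5))*B - 322 = ((-1*8 + 3/8)*(-5))*1756 - 322 = ((-8 + 3*(⅛))*(-5))*1756 - 322 = ((-8 + 3/8)*(-5))*1756 - 322 = -61/8*(-5)*1756 - 322 = (305/8)*1756 - 322 = 133895/2 - 322 = 133251/2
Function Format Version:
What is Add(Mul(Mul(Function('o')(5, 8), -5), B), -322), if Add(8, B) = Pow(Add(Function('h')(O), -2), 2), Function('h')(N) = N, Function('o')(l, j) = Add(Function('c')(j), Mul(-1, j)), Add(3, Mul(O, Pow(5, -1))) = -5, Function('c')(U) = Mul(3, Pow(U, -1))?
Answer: Rational(133251, 2) ≈ 66626.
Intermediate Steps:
O = -40 (O = Add(-15, Mul(5, -5)) = Add(-15, -25) = -40)
Function('o')(l, j) = Add(Mul(-1, j), Mul(3, Pow(j, -1))) (Function('o')(l, j) = Add(Mul(3, Pow(j, -1)), Mul(-1, j)) = Add(Mul(-1, j), Mul(3, Pow(j, -1))))
B = 1756 (B = Add(-8, Pow(Add(-40, -2), 2)) = Add(-8, Pow(-42, 2)) = Add(-8, 1764) = 1756)
Add(Mul(Mul(Function('o')(5, 8), -5), B), -322) = Add(Mul(Mul(Add(Mul(-1, 8), Mul(3, Pow(8, -1))), -5), 1756), -322) = Add(Mul(Mul(Add(-8, Mul(3, Rational(1, 8))), -5), 1756), -322) = Add(Mul(Mul(Add(-8, Rational(3, 8)), -5), 1756), -322) = Add(Mul(Mul(Rational(-61, 8), -5), 1756), -322) = Add(Mul(Rational(305, 8), 1756), -322) = Add(Rational(133895, 2), -322) = Rational(133251, 2)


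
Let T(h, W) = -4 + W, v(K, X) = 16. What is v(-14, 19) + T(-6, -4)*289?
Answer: -2296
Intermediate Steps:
v(-14, 19) + T(-6, -4)*289 = 16 + (-4 - 4)*289 = 16 - 8*289 = 16 - 2312 = -2296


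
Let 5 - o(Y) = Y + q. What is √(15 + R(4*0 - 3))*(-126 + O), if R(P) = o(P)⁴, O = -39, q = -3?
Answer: -1320*√229 ≈ -19975.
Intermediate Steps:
o(Y) = 8 - Y (o(Y) = 5 - (Y - 3) = 5 - (-3 + Y) = 5 + (3 - Y) = 8 - Y)
R(P) = (8 - P)⁴
√(15 + R(4*0 - 3))*(-126 + O) = √(15 + (-8 + (4*0 - 3))⁴)*(-126 - 39) = √(15 + (-8 + (0 - 3))⁴)*(-165) = √(15 + (-8 - 3)⁴)*(-165) = √(15 + (-11)⁴)*(-165) = √(15 + 14641)*(-165) = √14656*(-165) = (8*√229)*(-165) = -1320*√229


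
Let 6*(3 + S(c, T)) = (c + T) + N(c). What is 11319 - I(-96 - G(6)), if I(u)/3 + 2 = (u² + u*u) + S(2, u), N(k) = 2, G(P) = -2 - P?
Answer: -35088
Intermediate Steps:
S(c, T) = -8/3 + T/6 + c/6 (S(c, T) = -3 + ((c + T) + 2)/6 = -3 + ((T + c) + 2)/6 = -3 + (2 + T + c)/6 = -3 + (⅓ + T/6 + c/6) = -8/3 + T/6 + c/6)
I(u) = -13 + u/2 + 6*u² (I(u) = -6 + 3*((u² + u*u) + (-8/3 + u/6 + (⅙)*2)) = -6 + 3*((u² + u²) + (-8/3 + u/6 + ⅓)) = -6 + 3*(2*u² + (-7/3 + u/6)) = -6 + 3*(-7/3 + 2*u² + u/6) = -6 + (-7 + u/2 + 6*u²) = -13 + u/2 + 6*u²)
11319 - I(-96 - G(6)) = 11319 - (-13 + (-96 - (-2 - 1*6))/2 + 6*(-96 - (-2 - 1*6))²) = 11319 - (-13 + (-96 - (-2 - 6))/2 + 6*(-96 - (-2 - 6))²) = 11319 - (-13 + (-96 - 1*(-8))/2 + 6*(-96 - 1*(-8))²) = 11319 - (-13 + (-96 + 8)/2 + 6*(-96 + 8)²) = 11319 - (-13 + (½)*(-88) + 6*(-88)²) = 11319 - (-13 - 44 + 6*7744) = 11319 - (-13 - 44 + 46464) = 11319 - 1*46407 = 11319 - 46407 = -35088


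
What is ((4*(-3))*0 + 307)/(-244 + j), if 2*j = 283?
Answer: -614/205 ≈ -2.9951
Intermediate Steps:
j = 283/2 (j = (½)*283 = 283/2 ≈ 141.50)
((4*(-3))*0 + 307)/(-244 + j) = ((4*(-3))*0 + 307)/(-244 + 283/2) = (-12*0 + 307)/(-205/2) = (0 + 307)*(-2/205) = 307*(-2/205) = -614/205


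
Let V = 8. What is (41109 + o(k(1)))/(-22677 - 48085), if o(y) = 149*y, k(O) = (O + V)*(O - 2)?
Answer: -19884/35381 ≈ -0.56200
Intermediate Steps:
k(O) = (-2 + O)*(8 + O) (k(O) = (O + 8)*(O - 2) = (8 + O)*(-2 + O) = (-2 + O)*(8 + O))
(41109 + o(k(1)))/(-22677 - 48085) = (41109 + 149*(-16 + 1² + 6*1))/(-22677 - 48085) = (41109 + 149*(-16 + 1 + 6))/(-70762) = (41109 + 149*(-9))*(-1/70762) = (41109 - 1341)*(-1/70762) = 39768*(-1/70762) = -19884/35381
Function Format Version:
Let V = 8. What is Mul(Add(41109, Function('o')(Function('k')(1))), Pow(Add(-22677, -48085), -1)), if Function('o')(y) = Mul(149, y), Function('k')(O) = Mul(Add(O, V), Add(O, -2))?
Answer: Rational(-19884, 35381) ≈ -0.56200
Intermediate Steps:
Function('k')(O) = Mul(Add(-2, O), Add(8, O)) (Function('k')(O) = Mul(Add(O, 8), Add(O, -2)) = Mul(Add(8, O), Add(-2, O)) = Mul(Add(-2, O), Add(8, O)))
Mul(Add(41109, Function('o')(Function('k')(1))), Pow(Add(-22677, -48085), -1)) = Mul(Add(41109, Mul(149, Add(-16, Pow(1, 2), Mul(6, 1)))), Pow(Add(-22677, -48085), -1)) = Mul(Add(41109, Mul(149, Add(-16, 1, 6))), Pow(-70762, -1)) = Mul(Add(41109, Mul(149, -9)), Rational(-1, 70762)) = Mul(Add(41109, -1341), Rational(-1, 70762)) = Mul(39768, Rational(-1, 70762)) = Rational(-19884, 35381)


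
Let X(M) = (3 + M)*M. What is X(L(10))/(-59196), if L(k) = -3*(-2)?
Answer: -9/9866 ≈ -0.00091222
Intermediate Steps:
L(k) = 6
X(M) = M*(3 + M)
X(L(10))/(-59196) = (6*(3 + 6))/(-59196) = (6*9)*(-1/59196) = 54*(-1/59196) = -9/9866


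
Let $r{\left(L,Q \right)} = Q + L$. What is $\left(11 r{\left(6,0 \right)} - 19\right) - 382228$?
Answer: $-382181$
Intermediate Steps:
$r{\left(L,Q \right)} = L + Q$
$\left(11 r{\left(6,0 \right)} - 19\right) - 382228 = \left(11 \left(6 + 0\right) - 19\right) - 382228 = \left(11 \cdot 6 - 19\right) - 382228 = \left(66 - 19\right) - 382228 = 47 - 382228 = -382181$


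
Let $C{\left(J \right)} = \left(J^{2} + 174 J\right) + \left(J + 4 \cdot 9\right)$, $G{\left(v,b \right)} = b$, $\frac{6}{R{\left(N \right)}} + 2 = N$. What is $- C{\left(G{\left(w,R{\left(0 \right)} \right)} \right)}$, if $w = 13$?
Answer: $480$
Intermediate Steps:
$R{\left(N \right)} = \frac{6}{-2 + N}$
$C{\left(J \right)} = 36 + J^{2} + 175 J$ ($C{\left(J \right)} = \left(J^{2} + 174 J\right) + \left(J + 36\right) = \left(J^{2} + 174 J\right) + \left(36 + J\right) = 36 + J^{2} + 175 J$)
$- C{\left(G{\left(w,R{\left(0 \right)} \right)} \right)} = - (36 + \left(\frac{6}{-2 + 0}\right)^{2} + 175 \frac{6}{-2 + 0}) = - (36 + \left(\frac{6}{-2}\right)^{2} + 175 \frac{6}{-2}) = - (36 + \left(6 \left(- \frac{1}{2}\right)\right)^{2} + 175 \cdot 6 \left(- \frac{1}{2}\right)) = - (36 + \left(-3\right)^{2} + 175 \left(-3\right)) = - (36 + 9 - 525) = \left(-1\right) \left(-480\right) = 480$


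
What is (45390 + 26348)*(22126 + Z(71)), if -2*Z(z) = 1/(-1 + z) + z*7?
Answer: 109861330781/70 ≈ 1.5694e+9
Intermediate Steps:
Z(z) = -7*z/2 - 1/(2*(-1 + z)) (Z(z) = -(1/(-1 + z) + z*7)/2 = -(1/(-1 + z) + 7*z)/2 = -7*z/2 - 1/(2*(-1 + z)))
(45390 + 26348)*(22126 + Z(71)) = (45390 + 26348)*(22126 + (-1 - 7*71**2 + 7*71)/(2*(-1 + 71))) = 71738*(22126 + (1/2)*(-1 - 7*5041 + 497)/70) = 71738*(22126 + (1/2)*(1/70)*(-1 - 35287 + 497)) = 71738*(22126 + (1/2)*(1/70)*(-34791)) = 71738*(22126 - 34791/140) = 71738*(3062849/140) = 109861330781/70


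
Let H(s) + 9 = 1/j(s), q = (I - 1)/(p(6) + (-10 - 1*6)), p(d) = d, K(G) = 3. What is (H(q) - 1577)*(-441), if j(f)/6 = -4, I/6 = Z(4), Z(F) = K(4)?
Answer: 5595555/8 ≈ 6.9944e+5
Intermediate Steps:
Z(F) = 3
I = 18 (I = 6*3 = 18)
j(f) = -24 (j(f) = 6*(-4) = -24)
q = -17/10 (q = (18 - 1)/(6 + (-10 - 1*6)) = 17/(6 + (-10 - 6)) = 17/(6 - 16) = 17/(-10) = 17*(-⅒) = -17/10 ≈ -1.7000)
H(s) = -217/24 (H(s) = -9 + 1/(-24) = -9 - 1/24 = -217/24)
(H(q) - 1577)*(-441) = (-217/24 - 1577)*(-441) = -38065/24*(-441) = 5595555/8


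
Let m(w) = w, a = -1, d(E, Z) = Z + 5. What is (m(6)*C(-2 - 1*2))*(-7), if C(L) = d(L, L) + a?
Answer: 0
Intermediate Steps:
d(E, Z) = 5 + Z
C(L) = 4 + L (C(L) = (5 + L) - 1 = 4 + L)
(m(6)*C(-2 - 1*2))*(-7) = (6*(4 + (-2 - 1*2)))*(-7) = (6*(4 + (-2 - 2)))*(-7) = (6*(4 - 4))*(-7) = (6*0)*(-7) = 0*(-7) = 0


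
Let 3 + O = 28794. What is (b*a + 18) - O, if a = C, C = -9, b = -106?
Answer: -27819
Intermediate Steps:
O = 28791 (O = -3 + 28794 = 28791)
a = -9
(b*a + 18) - O = (-106*(-9) + 18) - 1*28791 = (954 + 18) - 28791 = 972 - 28791 = -27819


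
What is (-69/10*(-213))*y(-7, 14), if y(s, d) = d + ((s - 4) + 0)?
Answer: 44091/10 ≈ 4409.1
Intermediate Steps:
y(s, d) = -4 + d + s (y(s, d) = d + ((-4 + s) + 0) = d + (-4 + s) = -4 + d + s)
(-69/10*(-213))*y(-7, 14) = (-69/10*(-213))*(-4 + 14 - 7) = (-69*⅒*(-213))*3 = -69/10*(-213)*3 = (14697/10)*3 = 44091/10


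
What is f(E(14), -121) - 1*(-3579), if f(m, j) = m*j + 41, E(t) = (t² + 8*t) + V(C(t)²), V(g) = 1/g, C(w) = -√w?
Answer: -471193/14 ≈ -33657.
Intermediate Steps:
E(t) = 1/t + t² + 8*t (E(t) = (t² + 8*t) + 1/((-√t)²) = (t² + 8*t) + 1/t = 1/t + t² + 8*t)
f(m, j) = 41 + j*m (f(m, j) = j*m + 41 = 41 + j*m)
f(E(14), -121) - 1*(-3579) = (41 - 121*(1 + 14²*(8 + 14))/14) - 1*(-3579) = (41 - 121*(1 + 196*22)/14) + 3579 = (41 - 121*(1 + 4312)/14) + 3579 = (41 - 121*4313/14) + 3579 = (41 - 521873/14) + 3579 = -521299/14 + 3579 = -471193/14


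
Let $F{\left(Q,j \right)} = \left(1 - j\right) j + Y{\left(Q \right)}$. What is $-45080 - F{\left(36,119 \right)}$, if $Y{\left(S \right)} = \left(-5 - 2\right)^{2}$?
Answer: $-31087$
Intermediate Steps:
$Y{\left(S \right)} = 49$ ($Y{\left(S \right)} = \left(-7\right)^{2} = 49$)
$F{\left(Q,j \right)} = 49 + j \left(1 - j\right)$ ($F{\left(Q,j \right)} = \left(1 - j\right) j + 49 = j \left(1 - j\right) + 49 = 49 + j \left(1 - j\right)$)
$-45080 - F{\left(36,119 \right)} = -45080 - \left(49 + 119 - 119^{2}\right) = -45080 - \left(49 + 119 - 14161\right) = -45080 - -13993 = -45080 + 13993 = -31087$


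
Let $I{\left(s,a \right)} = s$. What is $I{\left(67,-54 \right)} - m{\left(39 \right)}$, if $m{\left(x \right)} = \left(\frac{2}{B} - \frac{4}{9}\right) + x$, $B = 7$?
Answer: $\frac{1774}{63} \approx 28.159$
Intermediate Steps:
$m{\left(x \right)} = - \frac{10}{63} + x$ ($m{\left(x \right)} = \left(\frac{2}{7} - \frac{4}{9}\right) + x = - \frac{10}{63} + x$)
$I{\left(67,-54 \right)} - m{\left(39 \right)} = 67 - \left(- \frac{10}{63} + 39\right) = 67 - \frac{2447}{63} = \frac{1774}{63}$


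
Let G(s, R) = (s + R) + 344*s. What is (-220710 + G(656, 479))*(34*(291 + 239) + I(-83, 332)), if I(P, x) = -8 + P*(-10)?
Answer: 114728938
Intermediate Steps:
G(s, R) = R + 345*s (G(s, R) = (R + s) + 344*s = R + 345*s)
I(P, x) = -8 - 10*P
(-220710 + G(656, 479))*(34*(291 + 239) + I(-83, 332)) = (-220710 + (479 + 345*656))*(34*(291 + 239) + (-8 - 10*(-83))) = (-220710 + (479 + 226320))*(34*530 + (-8 + 830)) = (-220710 + 226799)*(18020 + 822) = 6089*18842 = 114728938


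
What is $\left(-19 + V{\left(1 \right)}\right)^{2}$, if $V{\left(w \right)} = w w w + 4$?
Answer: $196$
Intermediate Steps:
$V{\left(w \right)} = 4 + w^{3}$ ($V{\left(w \right)} = w^{2} w + 4 = w^{3} + 4 = 4 + w^{3}$)
$\left(-19 + V{\left(1 \right)}\right)^{2} = \left(-19 + \left(4 + 1^{3}\right)\right)^{2} = \left(-19 + \left(4 + 1\right)\right)^{2} = \left(-19 + 5\right)^{2} = \left(-14\right)^{2} = 196$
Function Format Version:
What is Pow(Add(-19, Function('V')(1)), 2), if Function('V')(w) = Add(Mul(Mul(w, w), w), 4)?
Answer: 196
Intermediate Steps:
Function('V')(w) = Add(4, Pow(w, 3)) (Function('V')(w) = Add(Mul(Pow(w, 2), w), 4) = Add(Pow(w, 3), 4) = Add(4, Pow(w, 3)))
Pow(Add(-19, Function('V')(1)), 2) = Pow(Add(-19, Add(4, Pow(1, 3))), 2) = Pow(Add(-19, Add(4, 1)), 2) = Pow(Add(-19, 5), 2) = Pow(-14, 2) = 196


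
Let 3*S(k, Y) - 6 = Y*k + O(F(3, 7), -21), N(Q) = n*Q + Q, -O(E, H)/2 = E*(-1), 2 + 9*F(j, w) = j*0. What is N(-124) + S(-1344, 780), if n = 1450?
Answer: -14292778/27 ≈ -5.2936e+5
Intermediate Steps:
F(j, w) = -2/9 (F(j, w) = -2/9 + (j*0)/9 = -2/9 + (1/9)*0 = -2/9 + 0 = -2/9)
O(E, H) = 2*E (O(E, H) = -2*E*(-1) = -(-2)*E = 2*E)
N(Q) = 1451*Q (N(Q) = 1450*Q + Q = 1451*Q)
S(k, Y) = 50/27 + Y*k/3 (S(k, Y) = 2 + (Y*k + 2*(-2/9))/3 = 2 + (Y*k - 4/9)/3 = 2 + (-4/9 + Y*k)/3 = 2 + (-4/27 + Y*k/3) = 50/27 + Y*k/3)
N(-124) + S(-1344, 780) = 1451*(-124) + (50/27 + (1/3)*780*(-1344)) = -179924 + (50/27 - 349440) = -179924 - 9434830/27 = -14292778/27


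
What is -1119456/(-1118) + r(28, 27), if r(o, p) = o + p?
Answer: 45421/43 ≈ 1056.3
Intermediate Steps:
-1119456/(-1118) + r(28, 27) = -1119456/(-1118) + (28 + 27) = -1119456*(-1)/1118 + 55 = -1196*(-36/43) + 55 = 43056/43 + 55 = 45421/43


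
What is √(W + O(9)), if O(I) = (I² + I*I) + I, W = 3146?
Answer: √3317 ≈ 57.593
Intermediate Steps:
O(I) = I + 2*I² (O(I) = (I² + I²) + I = 2*I² + I = I + 2*I²)
√(W + O(9)) = √(3146 + 9*(1 + 2*9)) = √(3146 + 9*(1 + 18)) = √(3146 + 9*19) = √(3146 + 171) = √3317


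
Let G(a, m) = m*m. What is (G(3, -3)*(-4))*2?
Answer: -72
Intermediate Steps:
G(a, m) = m**2
(G(3, -3)*(-4))*2 = ((-3)**2*(-4))*2 = (9*(-4))*2 = -36*2 = -72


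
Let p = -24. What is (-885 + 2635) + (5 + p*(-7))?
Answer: 1923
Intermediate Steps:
(-885 + 2635) + (5 + p*(-7)) = (-885 + 2635) + (5 - 24*(-7)) = 1750 + (5 + 168) = 1750 + 173 = 1923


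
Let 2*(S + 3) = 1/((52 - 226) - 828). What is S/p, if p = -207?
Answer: 6013/414828 ≈ 0.014495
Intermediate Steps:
S = -6013/2004 (S = -3 + 1/(2*((52 - 226) - 828)) = -3 + 1/(2*(-174 - 828)) = -3 + (½)/(-1002) = -3 + (½)*(-1/1002) = -3 - 1/2004 = -6013/2004 ≈ -3.0005)
S/p = -6013/2004/(-207) = -6013/2004*(-1/207) = 6013/414828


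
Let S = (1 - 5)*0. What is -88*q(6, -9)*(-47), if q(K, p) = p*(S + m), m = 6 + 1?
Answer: -260568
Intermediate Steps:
m = 7
S = 0 (S = -4*0 = 0)
q(K, p) = 7*p (q(K, p) = p*(0 + 7) = p*7 = 7*p)
-88*q(6, -9)*(-47) = -616*(-9)*(-47) = -88*(-63)*(-47) = 5544*(-47) = -260568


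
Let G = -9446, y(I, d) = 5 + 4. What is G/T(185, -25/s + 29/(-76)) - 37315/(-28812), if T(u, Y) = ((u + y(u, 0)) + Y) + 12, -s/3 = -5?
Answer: -1230956609/27342588 ≈ -45.020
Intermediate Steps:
s = 15 (s = -3*(-5) = 15)
y(I, d) = 9
T(u, Y) = 21 + Y + u (T(u, Y) = ((u + 9) + Y) + 12 = ((9 + u) + Y) + 12 = (9 + Y + u) + 12 = 21 + Y + u)
G/T(185, -25/s + 29/(-76)) - 37315/(-28812) = -9446/(21 + (-25/15 + 29/(-76)) + 185) - 37315/(-28812) = -9446/(21 + (-25*1/15 + 29*(-1/76)) + 185) - 37315*(-1/28812) = -9446/(21 + (-5/3 - 29/76) + 185) + 37315/28812 = -9446/(21 - 467/228 + 185) + 37315/28812 = -9446/46501/228 + 37315/28812 = -9446*228/46501 + 37315/28812 = -2153688/46501 + 37315/28812 = -1230956609/27342588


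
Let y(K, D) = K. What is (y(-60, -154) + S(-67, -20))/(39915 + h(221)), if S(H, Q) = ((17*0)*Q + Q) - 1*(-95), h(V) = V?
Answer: 15/40136 ≈ 0.00037373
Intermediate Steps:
S(H, Q) = 95 + Q (S(H, Q) = (0*Q + Q) + 95 = (0 + Q) + 95 = Q + 95 = 95 + Q)
(y(-60, -154) + S(-67, -20))/(39915 + h(221)) = (-60 + (95 - 20))/(39915 + 221) = (-60 + 75)/40136 = 15*(1/40136) = 15/40136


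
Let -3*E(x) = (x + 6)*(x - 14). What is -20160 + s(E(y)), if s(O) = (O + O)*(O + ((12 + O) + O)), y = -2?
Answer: -50752/3 ≈ -16917.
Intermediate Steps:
E(x) = -(-14 + x)*(6 + x)/3 (E(x) = -(x + 6)*(x - 14)/3 = -(6 + x)*(-14 + x)/3 = -(-14 + x)*(6 + x)/3)
s(O) = 2*O*(12 + 3*O) (s(O) = (2*O)*(O + (12 + 2*O)) = (2*O)*(12 + 3*O) = 2*O*(12 + 3*O))
-20160 + s(E(y)) = -20160 + 6*(28 - ⅓*(-2)² + (8/3)*(-2))*(4 + (28 - ⅓*(-2)² + (8/3)*(-2))) = -20160 + 6*(28 - ⅓*4 - 16/3)*(4 + (28 - ⅓*4 - 16/3)) = -20160 + 6*(28 - 4/3 - 16/3)*(4 + (28 - 4/3 - 16/3)) = -20160 + 6*(64/3)*(4 + 64/3) = -20160 + 6*(64/3)*(76/3) = -20160 + 9728/3 = -50752/3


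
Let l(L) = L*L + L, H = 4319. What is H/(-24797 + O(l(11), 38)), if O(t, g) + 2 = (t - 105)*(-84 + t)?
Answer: -4319/23503 ≈ -0.18376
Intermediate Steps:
l(L) = L + L² (l(L) = L² + L = L + L²)
O(t, g) = -2 + (-105 + t)*(-84 + t) (O(t, g) = -2 + (t - 105)*(-84 + t) = -2 + (-105 + t)*(-84 + t))
H/(-24797 + O(l(11), 38)) = 4319/(-24797 + (8818 + (11*(1 + 11))² - 2079*(1 + 11))) = 4319/(-24797 + (8818 + (11*12)² - 2079*12)) = 4319/(-24797 + (8818 + 132² - 189*132)) = 4319/(-24797 + (8818 + 17424 - 24948)) = 4319/(-24797 + 1294) = 4319/(-23503) = 4319*(-1/23503) = -4319/23503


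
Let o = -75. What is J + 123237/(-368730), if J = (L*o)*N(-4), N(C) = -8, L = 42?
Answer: 1032430307/40970 ≈ 25200.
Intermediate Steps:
J = 25200 (J = (42*(-75))*(-8) = -3150*(-8) = 25200)
J + 123237/(-368730) = 25200 + 123237/(-368730) = 25200 + 123237*(-1/368730) = 25200 - 13693/40970 = 1032430307/40970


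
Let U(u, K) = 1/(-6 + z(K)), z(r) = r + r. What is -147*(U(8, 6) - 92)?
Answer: 26999/2 ≈ 13500.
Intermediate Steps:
z(r) = 2*r
U(u, K) = 1/(-6 + 2*K)
-147*(U(8, 6) - 92) = -147*(1/(2*(-3 + 6)) - 92) = -147*((½)/3 - 92) = -147*((½)*(⅓) - 92) = -147*(⅙ - 92) = -147*(-551/6) = 26999/2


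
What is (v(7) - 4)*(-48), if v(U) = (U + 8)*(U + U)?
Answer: -9888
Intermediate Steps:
v(U) = 2*U*(8 + U) (v(U) = (8 + U)*(2*U) = 2*U*(8 + U))
(v(7) - 4)*(-48) = (2*7*(8 + 7) - 4)*(-48) = (2*7*15 - 4)*(-48) = (210 - 4)*(-48) = 206*(-48) = -9888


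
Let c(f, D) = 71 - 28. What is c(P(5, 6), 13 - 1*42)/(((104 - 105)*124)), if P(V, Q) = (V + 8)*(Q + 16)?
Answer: -43/124 ≈ -0.34677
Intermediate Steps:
P(V, Q) = (8 + V)*(16 + Q)
c(f, D) = 43
c(P(5, 6), 13 - 1*42)/(((104 - 105)*124)) = 43/(((104 - 105)*124)) = 43/((-1*124)) = 43/(-124) = 43*(-1/124) = -43/124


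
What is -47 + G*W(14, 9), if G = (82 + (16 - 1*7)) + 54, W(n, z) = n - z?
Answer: 678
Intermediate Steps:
G = 145 (G = (82 + (16 - 7)) + 54 = (82 + 9) + 54 = 91 + 54 = 145)
-47 + G*W(14, 9) = -47 + 145*(14 - 1*9) = -47 + 145*(14 - 9) = -47 + 145*5 = -47 + 725 = 678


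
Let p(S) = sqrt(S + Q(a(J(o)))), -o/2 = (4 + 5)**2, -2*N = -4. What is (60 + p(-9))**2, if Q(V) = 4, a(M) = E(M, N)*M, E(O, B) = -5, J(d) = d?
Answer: (60 + I*sqrt(5))**2 ≈ 3595.0 + 268.33*I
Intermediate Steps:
N = 2 (N = -1/2*(-4) = 2)
o = -162 (o = -2*(4 + 5)**2 = -2*9**2 = -2*81 = -162)
a(M) = -5*M
p(S) = sqrt(4 + S) (p(S) = sqrt(S + 4) = sqrt(4 + S))
(60 + p(-9))**2 = (60 + sqrt(4 - 9))**2 = (60 + sqrt(-5))**2 = (60 + I*sqrt(5))**2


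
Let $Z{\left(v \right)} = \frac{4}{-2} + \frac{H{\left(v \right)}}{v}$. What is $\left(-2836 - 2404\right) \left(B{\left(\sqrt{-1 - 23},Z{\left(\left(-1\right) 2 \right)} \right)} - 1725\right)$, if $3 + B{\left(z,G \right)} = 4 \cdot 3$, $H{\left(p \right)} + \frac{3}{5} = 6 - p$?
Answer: $8991840$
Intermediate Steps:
$H{\left(p \right)} = \frac{27}{5} - p$ ($H{\left(p \right)} = - \frac{3}{5} - \left(-6 + p\right) = \frac{27}{5} - p$)
$Z{\left(v \right)} = -2 + \frac{\frac{27}{5} - v}{v}$ ($Z{\left(v \right)} = \frac{4}{-2} + \frac{\frac{27}{5} - v}{v} = 4 \left(- \frac{1}{2}\right) + \frac{\frac{27}{5} - v}{v} = -2 + \frac{\frac{27}{5} - v}{v}$)
$B{\left(z,G \right)} = 9$ ($B{\left(z,G \right)} = -3 + 4 \cdot 3 = -3 + 12 = 9$)
$\left(-2836 - 2404\right) \left(B{\left(\sqrt{-1 - 23},Z{\left(\left(-1\right) 2 \right)} \right)} - 1725\right) = \left(-2836 - 2404\right) \left(9 - 1725\right) = \left(-5240\right) \left(-1716\right) = 8991840$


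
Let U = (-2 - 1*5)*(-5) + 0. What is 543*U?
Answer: 19005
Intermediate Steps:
U = 35 (U = (-2 - 5)*(-5) + 0 = -7*(-5) + 0 = 35 + 0 = 35)
543*U = 543*35 = 19005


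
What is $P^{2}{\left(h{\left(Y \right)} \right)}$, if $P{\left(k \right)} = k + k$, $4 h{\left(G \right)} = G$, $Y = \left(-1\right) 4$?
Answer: $4$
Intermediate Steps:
$Y = -4$
$h{\left(G \right)} = \frac{G}{4}$
$P{\left(k \right)} = 2 k$
$P^{2}{\left(h{\left(Y \right)} \right)} = \left(2 \cdot \frac{1}{4} \left(-4\right)\right)^{2} = \left(2 \left(-1\right)\right)^{2} = \left(-2\right)^{2} = 4$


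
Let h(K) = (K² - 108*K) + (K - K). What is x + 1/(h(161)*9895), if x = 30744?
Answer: 2595839972041/84434035 ≈ 30744.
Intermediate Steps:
h(K) = K² - 108*K (h(K) = (K² - 108*K) + 0 = K² - 108*K)
x + 1/(h(161)*9895) = 30744 + 1/((161*(-108 + 161))*9895) = 30744 + (1/9895)/(161*53) = 30744 + (1/9895)/8533 = 30744 + (1/8533)*(1/9895) = 30744 + 1/84434035 = 2595839972041/84434035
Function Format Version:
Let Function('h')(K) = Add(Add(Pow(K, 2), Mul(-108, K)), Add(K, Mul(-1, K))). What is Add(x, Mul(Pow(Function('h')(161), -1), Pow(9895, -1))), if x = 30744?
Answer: Rational(2595839972041, 84434035) ≈ 30744.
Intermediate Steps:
Function('h')(K) = Add(Pow(K, 2), Mul(-108, K)) (Function('h')(K) = Add(Add(Pow(K, 2), Mul(-108, K)), 0) = Add(Pow(K, 2), Mul(-108, K)))
Add(x, Mul(Pow(Function('h')(161), -1), Pow(9895, -1))) = Add(30744, Mul(Pow(Mul(161, Add(-108, 161)), -1), Pow(9895, -1))) = Add(30744, Mul(Pow(Mul(161, 53), -1), Rational(1, 9895))) = Add(30744, Mul(Pow(8533, -1), Rational(1, 9895))) = Add(30744, Mul(Rational(1, 8533), Rational(1, 9895))) = Add(30744, Rational(1, 84434035)) = Rational(2595839972041, 84434035)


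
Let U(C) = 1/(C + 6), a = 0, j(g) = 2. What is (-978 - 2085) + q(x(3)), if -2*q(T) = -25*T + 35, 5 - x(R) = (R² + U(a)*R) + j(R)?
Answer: -12647/4 ≈ -3161.8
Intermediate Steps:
U(C) = 1/(6 + C)
x(R) = 3 - R² - R/6 (x(R) = 5 - ((R² + R/(6 + 0)) + 2) = 5 - ((R² + R/6) + 2) = 5 - (2 + R² + R/6) = 5 + (-2 - R² - R/6) = 3 - R² - R/6)
q(T) = -35/2 + 25*T/2 (q(T) = -(-25*T + 35)/2 = -(35 - 25*T)/2 = -35/2 + 25*T/2)
(-978 - 2085) + q(x(3)) = (-978 - 2085) + (-35/2 + 25*(3 - 1*3² - ⅙*3)/2) = -3063 + (-35/2 + 25*(3 - 1*9 - ½)/2) = -3063 + (-35/2 + 25*(3 - 9 - ½)/2) = -3063 + (-35/2 + (25/2)*(-13/2)) = -3063 + (-35/2 - 325/4) = -3063 - 395/4 = -12647/4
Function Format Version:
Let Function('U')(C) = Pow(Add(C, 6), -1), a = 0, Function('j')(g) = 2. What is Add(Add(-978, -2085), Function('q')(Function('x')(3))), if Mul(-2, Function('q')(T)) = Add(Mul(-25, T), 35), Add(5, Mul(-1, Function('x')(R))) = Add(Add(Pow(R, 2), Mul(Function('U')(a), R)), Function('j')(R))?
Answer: Rational(-12647, 4) ≈ -3161.8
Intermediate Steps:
Function('U')(C) = Pow(Add(6, C), -1)
Function('x')(R) = Add(3, Mul(-1, Pow(R, 2)), Mul(Rational(-1, 6), R)) (Function('x')(R) = Add(5, Mul(-1, Add(Add(Pow(R, 2), Mul(Pow(Add(6, 0), -1), R)), 2))) = Add(5, Mul(-1, Add(Add(Pow(R, 2), Mul(Pow(6, -1), R)), 2))) = Add(5, Mul(-1, Add(Add(Pow(R, 2), Mul(Rational(1, 6), R)), 2))) = Add(5, Mul(-1, Add(2, Pow(R, 2), Mul(Rational(1, 6), R)))) = Add(5, Add(-2, Mul(-1, Pow(R, 2)), Mul(Rational(-1, 6), R))) = Add(3, Mul(-1, Pow(R, 2)), Mul(Rational(-1, 6), R)))
Function('q')(T) = Add(Rational(-35, 2), Mul(Rational(25, 2), T)) (Function('q')(T) = Mul(Rational(-1, 2), Add(Mul(-25, T), 35)) = Mul(Rational(-1, 2), Add(35, Mul(-25, T))) = Add(Rational(-35, 2), Mul(Rational(25, 2), T)))
Add(Add(-978, -2085), Function('q')(Function('x')(3))) = Add(Add(-978, -2085), Add(Rational(-35, 2), Mul(Rational(25, 2), Add(3, Mul(-1, Pow(3, 2)), Mul(Rational(-1, 6), 3))))) = Add(-3063, Add(Rational(-35, 2), Mul(Rational(25, 2), Add(3, Mul(-1, 9), Rational(-1, 2))))) = Add(-3063, Add(Rational(-35, 2), Mul(Rational(25, 2), Add(3, -9, Rational(-1, 2))))) = Add(-3063, Add(Rational(-35, 2), Mul(Rational(25, 2), Rational(-13, 2)))) = Add(-3063, Add(Rational(-35, 2), Rational(-325, 4))) = Add(-3063, Rational(-395, 4)) = Rational(-12647, 4)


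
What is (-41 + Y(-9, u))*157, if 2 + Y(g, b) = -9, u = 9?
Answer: -8164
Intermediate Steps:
Y(g, b) = -11 (Y(g, b) = -2 - 9 = -11)
(-41 + Y(-9, u))*157 = (-41 - 11)*157 = -52*157 = -8164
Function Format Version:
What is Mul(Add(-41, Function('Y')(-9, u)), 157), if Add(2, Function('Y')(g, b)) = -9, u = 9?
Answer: -8164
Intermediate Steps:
Function('Y')(g, b) = -11 (Function('Y')(g, b) = Add(-2, -9) = -11)
Mul(Add(-41, Function('Y')(-9, u)), 157) = Mul(Add(-41, -11), 157) = Mul(-52, 157) = -8164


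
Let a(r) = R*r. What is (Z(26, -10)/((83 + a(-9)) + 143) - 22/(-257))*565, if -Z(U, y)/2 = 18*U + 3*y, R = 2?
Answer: -31153535/13364 ≈ -2331.2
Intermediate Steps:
a(r) = 2*r
Z(U, y) = -36*U - 6*y (Z(U, y) = -2*(18*U + 3*y) = -2*(3*y + 18*U) = -36*U - 6*y)
(Z(26, -10)/((83 + a(-9)) + 143) - 22/(-257))*565 = ((-36*26 - 6*(-10))/((83 + 2*(-9)) + 143) - 22/(-257))*565 = ((-936 + 60)/((83 - 18) + 143) - 22*(-1/257))*565 = (-876/(65 + 143) + 22/257)*565 = (-876/208 + 22/257)*565 = (-876*1/208 + 22/257)*565 = (-219/52 + 22/257)*565 = -55139/13364*565 = -31153535/13364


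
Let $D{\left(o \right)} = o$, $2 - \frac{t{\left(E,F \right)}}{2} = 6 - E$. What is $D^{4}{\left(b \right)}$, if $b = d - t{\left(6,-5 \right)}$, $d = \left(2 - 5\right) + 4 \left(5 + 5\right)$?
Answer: $1185921$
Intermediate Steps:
$t{\left(E,F \right)} = -8 + 2 E$ ($t{\left(E,F \right)} = 4 - 2 \left(6 - E\right) = 4 + \left(-12 + 2 E\right) = -8 + 2 E$)
$d = 37$ ($d = -3 + 4 \cdot 10 = -3 + 40 = 37$)
$b = 33$ ($b = 37 - \left(-8 + 2 \cdot 6\right) = 37 - \left(-8 + 12\right) = 37 - 4 = 33$)
$D^{4}{\left(b \right)} = 33^{4} = 1185921$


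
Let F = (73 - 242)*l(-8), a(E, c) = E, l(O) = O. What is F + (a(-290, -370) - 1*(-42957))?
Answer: 44019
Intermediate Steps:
F = 1352 (F = (73 - 242)*(-8) = -169*(-8) = 1352)
F + (a(-290, -370) - 1*(-42957)) = 1352 + (-290 - 1*(-42957)) = 1352 + (-290 + 42957) = 1352 + 42667 = 44019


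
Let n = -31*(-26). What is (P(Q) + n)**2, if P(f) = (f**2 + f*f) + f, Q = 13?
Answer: 1338649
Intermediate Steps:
n = 806
P(f) = f + 2*f**2 (P(f) = (f**2 + f**2) + f = 2*f**2 + f = f + 2*f**2)
(P(Q) + n)**2 = (13*(1 + 2*13) + 806)**2 = (13*(1 + 26) + 806)**2 = (13*27 + 806)**2 = (351 + 806)**2 = 1157**2 = 1338649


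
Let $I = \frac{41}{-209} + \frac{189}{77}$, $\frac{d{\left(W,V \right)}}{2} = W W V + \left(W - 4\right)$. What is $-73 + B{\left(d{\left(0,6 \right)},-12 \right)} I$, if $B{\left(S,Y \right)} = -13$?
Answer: $- \frac{21393}{209} \approx -102.36$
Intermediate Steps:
$d{\left(W,V \right)} = -8 + 2 W + 2 V W^{2}$ ($d{\left(W,V \right)} = 2 \left(W W V + \left(W - 4\right)\right) = 2 \left(W^{2} V + \left(-4 + W\right)\right) = 2 \left(V W^{2} + \left(-4 + W\right)\right) = 2 \left(-4 + W + V W^{2}\right) = -8 + 2 W + 2 V W^{2}$)
$I = \frac{472}{209}$ ($I = 41 \left(- \frac{1}{209}\right) + 189 \cdot \frac{1}{77} = - \frac{41}{209} + \frac{27}{11} = \frac{472}{209} \approx 2.2584$)
$-73 + B{\left(d{\left(0,6 \right)},-12 \right)} I = -73 - \frac{6136}{209} = - \frac{21393}{209}$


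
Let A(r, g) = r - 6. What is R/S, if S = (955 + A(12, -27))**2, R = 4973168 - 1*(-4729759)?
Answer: 9702927/923521 ≈ 10.506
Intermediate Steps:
R = 9702927 (R = 4973168 + 4729759 = 9702927)
A(r, g) = -6 + r
S = 923521 (S = (955 + (-6 + 12))**2 = (955 + 6)**2 = 961**2 = 923521)
R/S = 9702927/923521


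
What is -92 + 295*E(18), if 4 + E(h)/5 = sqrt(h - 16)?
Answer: -5992 + 1475*sqrt(2) ≈ -3906.0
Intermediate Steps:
E(h) = -20 + 5*sqrt(-16 + h) (E(h) = -20 + 5*sqrt(h - 16) = -20 + 5*sqrt(-16 + h))
-92 + 295*E(18) = -92 + 295*(-20 + 5*sqrt(-16 + 18)) = -92 + 295*(-20 + 5*sqrt(2)) = -92 + (-5900 + 1475*sqrt(2)) = -5992 + 1475*sqrt(2)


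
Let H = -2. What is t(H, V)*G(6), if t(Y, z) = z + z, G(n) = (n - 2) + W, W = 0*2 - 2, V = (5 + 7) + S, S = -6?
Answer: 24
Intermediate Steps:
V = 6 (V = (5 + 7) - 6 = 12 - 6 = 6)
W = -2 (W = 0 - 2 = -2)
G(n) = -4 + n (G(n) = (n - 2) - 2 = (-2 + n) - 2 = -4 + n)
t(Y, z) = 2*z
t(H, V)*G(6) = (2*6)*(-4 + 6) = 12*2 = 24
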